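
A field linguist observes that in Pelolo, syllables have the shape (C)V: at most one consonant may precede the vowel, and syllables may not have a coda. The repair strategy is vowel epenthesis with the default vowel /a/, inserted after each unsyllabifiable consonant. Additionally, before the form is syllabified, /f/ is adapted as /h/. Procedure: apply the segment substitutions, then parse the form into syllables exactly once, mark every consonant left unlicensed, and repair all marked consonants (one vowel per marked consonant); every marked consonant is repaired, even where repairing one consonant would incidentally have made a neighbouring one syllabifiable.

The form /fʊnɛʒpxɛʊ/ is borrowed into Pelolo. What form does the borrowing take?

Substitution: /f/ → /h/, giving /hʊnɛʒpxɛʊ/.
Syllabifying with onset maximization leaves /ʒ/, /p/ stranded (no codas are permitted; onsets are limited to one consonant).
Epenthesis after each stranded consonant: /ʒ/ → /ʒa/, /p/ → /pa/.

hʊnɛʒapaxɛʊ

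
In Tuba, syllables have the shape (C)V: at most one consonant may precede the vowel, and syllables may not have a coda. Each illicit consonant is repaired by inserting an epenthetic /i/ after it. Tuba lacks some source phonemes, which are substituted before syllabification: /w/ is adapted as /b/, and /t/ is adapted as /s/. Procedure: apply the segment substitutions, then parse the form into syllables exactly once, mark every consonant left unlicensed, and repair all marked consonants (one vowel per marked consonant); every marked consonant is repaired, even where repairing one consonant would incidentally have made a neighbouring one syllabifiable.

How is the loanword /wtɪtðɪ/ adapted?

bisɪsiðɪ

Substitution: /w/ → /b/, /t/ → /s/, giving /bsɪsðɪ/.
Under (C)V, the unsyllabifiable consonants are /b/, /s/ (no codas are permitted; onsets are limited to one consonant).
Epenthesis after each stranded consonant: /b/ → /bi/, /s/ → /si/.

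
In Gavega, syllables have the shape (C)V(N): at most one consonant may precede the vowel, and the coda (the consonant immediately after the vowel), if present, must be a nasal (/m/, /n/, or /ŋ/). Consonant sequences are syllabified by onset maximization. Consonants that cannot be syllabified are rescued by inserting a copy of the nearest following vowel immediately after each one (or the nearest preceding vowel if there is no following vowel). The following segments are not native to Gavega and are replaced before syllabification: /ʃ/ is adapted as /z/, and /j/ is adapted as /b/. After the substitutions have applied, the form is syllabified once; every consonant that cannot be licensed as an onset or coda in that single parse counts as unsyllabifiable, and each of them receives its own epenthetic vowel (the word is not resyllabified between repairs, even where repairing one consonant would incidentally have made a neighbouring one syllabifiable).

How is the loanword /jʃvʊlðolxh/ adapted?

bʊzʊvʊloðoloxoho

Substitution: /j/ → /b/, /ʃ/ → /z/, giving /bzvʊlðolxh/.
Syllabifying with onset maximization leaves /b/, /z/, /l/, /l/, /x/, /h/ stranded (only a nasal (/m/, /n/, or /ŋ/) is licensed in coda position; onsets are limited to one consonant).
Inserting the epenthetic vowel yields /b/ → /bʊ/, /z/ → /zʊ/, /l/ → /lo/, /l/ → /lo/, /x/ → /xo/, /h/ → /ho/.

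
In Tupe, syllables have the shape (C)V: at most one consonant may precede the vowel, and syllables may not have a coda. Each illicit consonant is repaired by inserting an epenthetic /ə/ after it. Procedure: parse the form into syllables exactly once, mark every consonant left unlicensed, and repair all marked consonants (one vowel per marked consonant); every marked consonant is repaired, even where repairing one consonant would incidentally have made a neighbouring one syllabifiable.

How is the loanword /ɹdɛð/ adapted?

ɹədɛðə

The consonants /ɹ/, /ð/ cannot be parsed into a legal (C)V syllable (no codas are permitted; onsets are limited to one consonant).
Epenthesis after each stranded consonant: /ɹ/ → /ɹə/, /ð/ → /ðə/.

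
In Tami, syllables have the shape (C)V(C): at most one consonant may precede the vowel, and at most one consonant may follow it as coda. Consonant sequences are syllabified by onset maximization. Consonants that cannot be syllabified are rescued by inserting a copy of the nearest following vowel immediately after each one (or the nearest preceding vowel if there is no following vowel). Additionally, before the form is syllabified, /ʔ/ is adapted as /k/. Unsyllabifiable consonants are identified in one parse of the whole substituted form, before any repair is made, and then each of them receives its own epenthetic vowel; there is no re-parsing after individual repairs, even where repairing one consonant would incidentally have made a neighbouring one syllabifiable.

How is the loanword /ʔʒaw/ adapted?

Substitution: /ʔ/ → /k/, giving /kʒaw/.
Under (C)V(C), the unsyllabifiable consonants are /k/ (at most one coda consonant is licensed; onsets are limited to one consonant).
Inserting the epenthetic vowel yields /k/ → /ka/.

kaʒaw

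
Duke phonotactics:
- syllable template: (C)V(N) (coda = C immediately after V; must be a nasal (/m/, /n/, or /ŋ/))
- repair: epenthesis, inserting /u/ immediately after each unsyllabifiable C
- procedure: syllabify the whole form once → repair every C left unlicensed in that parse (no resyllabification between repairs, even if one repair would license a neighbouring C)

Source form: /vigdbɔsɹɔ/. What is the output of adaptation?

vigudubɔsuɹɔ

Under (C)V(N), the unsyllabifiable consonants are /g/, /d/, /s/ (only a nasal (/m/, /n/, or /ŋ/) is licensed in coda position; onsets are limited to one consonant).
Epenthesis after each stranded consonant: /g/ → /gu/, /d/ → /du/, /s/ → /su/.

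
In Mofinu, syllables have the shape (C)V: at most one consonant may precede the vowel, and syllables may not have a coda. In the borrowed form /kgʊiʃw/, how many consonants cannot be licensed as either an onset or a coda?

3

Under (C)V, the unsyllabifiable consonants are /k/, /ʃ/, /w/ (no codas are permitted; onsets are limited to one consonant).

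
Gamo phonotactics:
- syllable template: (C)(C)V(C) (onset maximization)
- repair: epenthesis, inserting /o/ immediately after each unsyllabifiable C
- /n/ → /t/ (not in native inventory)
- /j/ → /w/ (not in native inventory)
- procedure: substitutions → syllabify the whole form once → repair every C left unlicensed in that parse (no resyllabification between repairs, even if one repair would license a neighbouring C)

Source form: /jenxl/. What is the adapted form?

wetxolo

Substitution: /j/ → /w/, /n/ → /t/, giving /wetxl/.
Syllabifying with onset maximization leaves /x/, /l/ stranded (at most one coda consonant is licensed; onsets may contain at most 2 consonants).
Epenthesis after each stranded consonant: /x/ → /xo/, /l/ → /lo/.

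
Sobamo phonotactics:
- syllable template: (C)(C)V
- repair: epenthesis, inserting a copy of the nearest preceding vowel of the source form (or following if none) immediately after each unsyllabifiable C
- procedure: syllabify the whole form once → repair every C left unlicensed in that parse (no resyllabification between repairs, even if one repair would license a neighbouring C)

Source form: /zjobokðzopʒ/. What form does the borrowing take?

zjobokoðzopoʒo

Syllabifying with onset maximization leaves /k/, /p/, /ʒ/ stranded (no codas are permitted; onsets may contain at most 2 consonants).
Inserting the epenthetic vowel yields /k/ → /ko/, /p/ → /po/, /ʒ/ → /ʒo/.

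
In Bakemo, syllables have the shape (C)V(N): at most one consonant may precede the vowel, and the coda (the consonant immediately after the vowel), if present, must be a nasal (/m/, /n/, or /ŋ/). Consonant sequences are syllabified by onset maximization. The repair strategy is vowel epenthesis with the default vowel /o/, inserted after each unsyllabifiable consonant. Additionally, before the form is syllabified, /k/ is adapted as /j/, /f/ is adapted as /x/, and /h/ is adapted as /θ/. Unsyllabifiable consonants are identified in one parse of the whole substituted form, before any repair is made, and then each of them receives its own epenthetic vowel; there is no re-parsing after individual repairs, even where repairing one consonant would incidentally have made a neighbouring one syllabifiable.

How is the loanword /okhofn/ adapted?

Substitution: /k/ → /j/, /h/ → /θ/, /f/ → /x/, giving /ojθoxn/.
Syllabifying with onset maximization leaves /j/, /x/, /n/ stranded (only a nasal (/m/, /n/, or /ŋ/) is licensed in coda position; onsets are limited to one consonant).
Inserting the epenthetic vowel yields /j/ → /jo/, /x/ → /xo/, /n/ → /no/.

ojoθoxono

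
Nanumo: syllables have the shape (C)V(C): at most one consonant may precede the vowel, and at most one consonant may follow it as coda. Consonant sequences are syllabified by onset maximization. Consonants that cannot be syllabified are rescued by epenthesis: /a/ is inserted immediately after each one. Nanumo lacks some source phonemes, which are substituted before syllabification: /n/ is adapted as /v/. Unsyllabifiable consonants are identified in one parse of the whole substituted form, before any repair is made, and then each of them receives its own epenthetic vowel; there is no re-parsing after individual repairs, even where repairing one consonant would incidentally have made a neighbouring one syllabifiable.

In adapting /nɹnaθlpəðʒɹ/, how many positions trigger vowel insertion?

After substitution the input is /vɹvaθlpəðʒɹ/.
The unsyllabifiable consonants are /v/, /ɹ/, /l/, /ʒ/, /ɹ/; each receives one epenthetic vowel.

5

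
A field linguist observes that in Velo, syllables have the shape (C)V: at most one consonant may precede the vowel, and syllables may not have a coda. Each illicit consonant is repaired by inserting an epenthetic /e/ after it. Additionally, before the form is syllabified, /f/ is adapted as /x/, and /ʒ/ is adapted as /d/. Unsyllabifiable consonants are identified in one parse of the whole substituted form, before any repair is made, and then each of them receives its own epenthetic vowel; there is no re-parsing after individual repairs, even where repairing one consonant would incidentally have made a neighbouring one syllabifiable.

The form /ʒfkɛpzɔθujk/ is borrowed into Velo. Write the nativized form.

Substitution: /ʒ/ → /d/, /f/ → /x/, giving /dxkɛpzɔθujk/.
The consonants /d/, /x/, /p/, /j/, /k/ cannot be parsed into a legal (C)V syllable (no codas are permitted; onsets are limited to one consonant).
Each unlicensed consonant becomes the onset of a new syllable: /d/ → /de/, /x/ → /xe/, /p/ → /pe/, /j/ → /je/, /k/ → /ke/.

dexekɛpezɔθujeke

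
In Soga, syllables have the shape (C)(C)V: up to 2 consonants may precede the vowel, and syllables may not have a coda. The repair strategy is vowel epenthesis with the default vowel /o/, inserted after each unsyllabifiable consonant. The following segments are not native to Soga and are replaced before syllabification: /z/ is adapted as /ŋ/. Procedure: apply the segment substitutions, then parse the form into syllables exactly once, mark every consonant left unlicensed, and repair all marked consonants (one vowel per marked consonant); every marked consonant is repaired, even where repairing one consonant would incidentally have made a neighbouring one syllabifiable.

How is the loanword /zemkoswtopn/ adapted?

Substitution: /z/ → /ŋ/, giving /ŋemkoswtopn/.
Under (C)(C)V, the unsyllabifiable consonants are /s/, /p/, /n/ (no codas are permitted; onsets may contain at most 2 consonants).
Inserting the epenthetic vowel yields /s/ → /so/, /p/ → /po/, /n/ → /no/.

ŋemkosowtopono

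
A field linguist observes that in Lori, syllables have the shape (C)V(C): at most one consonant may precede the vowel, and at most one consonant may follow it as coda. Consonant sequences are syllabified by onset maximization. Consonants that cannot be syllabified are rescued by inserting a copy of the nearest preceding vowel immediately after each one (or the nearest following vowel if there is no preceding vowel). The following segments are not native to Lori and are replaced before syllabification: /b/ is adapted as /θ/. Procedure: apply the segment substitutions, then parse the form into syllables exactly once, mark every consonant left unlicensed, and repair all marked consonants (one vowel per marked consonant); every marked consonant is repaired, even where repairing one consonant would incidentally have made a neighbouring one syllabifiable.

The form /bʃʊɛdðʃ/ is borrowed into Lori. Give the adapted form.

Substitution: /b/ → /θ/, giving /θʃʊɛdðʃ/.
The consonants /θ/, /ð/, /ʃ/ cannot be parsed into a legal (C)V(C) syllable (at most one coda consonant is licensed; onsets are limited to one consonant).
Each unlicensed consonant becomes the onset of a new syllable: /θ/ → /θʊ/, /ð/ → /ðɛ/, /ʃ/ → /ʃɛ/.

θʊʃʊɛdðɛʃɛ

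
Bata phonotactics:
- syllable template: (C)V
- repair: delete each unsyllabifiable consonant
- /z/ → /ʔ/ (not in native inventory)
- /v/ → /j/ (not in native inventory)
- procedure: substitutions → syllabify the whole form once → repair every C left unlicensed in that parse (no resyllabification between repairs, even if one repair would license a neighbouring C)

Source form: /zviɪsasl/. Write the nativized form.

jiɪsa

Substitution: /z/ → /ʔ/, /v/ → /j/, giving /ʔjiɪsasl/.
The consonants /ʔ/, /s/, /l/ cannot be parsed into a legal (C)V syllable (no codas are permitted; onsets are limited to one consonant).
Each unlicensed consonant is deleted: /ʔ/, /s/, /l/.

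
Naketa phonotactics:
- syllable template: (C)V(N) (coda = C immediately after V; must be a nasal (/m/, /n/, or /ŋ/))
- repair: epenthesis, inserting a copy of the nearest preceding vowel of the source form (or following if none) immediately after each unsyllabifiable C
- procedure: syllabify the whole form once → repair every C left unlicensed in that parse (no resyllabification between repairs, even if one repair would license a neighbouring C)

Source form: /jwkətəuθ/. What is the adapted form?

Under (C)V(N), the unsyllabifiable consonants are /j/, /w/, /θ/ (only a nasal (/m/, /n/, or /ŋ/) is licensed in coda position; onsets are limited to one consonant).
Each unlicensed consonant becomes the onset of a new syllable: /j/ → /jə/, /w/ → /wə/, /θ/ → /θu/.

jəwəkətəuθu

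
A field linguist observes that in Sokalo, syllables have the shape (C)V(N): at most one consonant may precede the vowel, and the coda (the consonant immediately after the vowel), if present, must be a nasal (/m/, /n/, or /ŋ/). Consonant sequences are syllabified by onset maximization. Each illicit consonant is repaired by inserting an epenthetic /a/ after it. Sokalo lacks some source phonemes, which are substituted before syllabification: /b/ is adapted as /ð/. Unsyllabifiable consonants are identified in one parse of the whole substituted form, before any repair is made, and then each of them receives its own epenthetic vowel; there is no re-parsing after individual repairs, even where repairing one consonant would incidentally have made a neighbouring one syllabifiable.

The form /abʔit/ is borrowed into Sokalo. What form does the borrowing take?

Substitution: /b/ → /ð/, giving /aðʔit/.
Under (C)V(N), the unsyllabifiable consonants are /ð/, /t/ (only a nasal (/m/, /n/, or /ŋ/) is licensed in coda position; onsets are limited to one consonant).
Epenthesis after each stranded consonant: /ð/ → /ða/, /t/ → /ta/.

aðaʔita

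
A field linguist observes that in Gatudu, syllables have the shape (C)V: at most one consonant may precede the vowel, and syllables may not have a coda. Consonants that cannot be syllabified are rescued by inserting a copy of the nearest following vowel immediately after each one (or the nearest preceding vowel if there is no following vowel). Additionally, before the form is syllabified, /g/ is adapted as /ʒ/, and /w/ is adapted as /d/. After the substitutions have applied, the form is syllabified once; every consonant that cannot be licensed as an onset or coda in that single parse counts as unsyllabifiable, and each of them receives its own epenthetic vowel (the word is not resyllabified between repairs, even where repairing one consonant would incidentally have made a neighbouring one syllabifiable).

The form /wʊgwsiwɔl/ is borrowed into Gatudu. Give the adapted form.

dʊʒidisidɔlɔ

Substitution: /w/ → /d/, /g/ → /ʒ/, giving /dʊʒdsidɔl/.
The consonants /ʒ/, /d/, /l/ cannot be parsed into a legal (C)V syllable (no codas are permitted; onsets are limited to one consonant).
Each unlicensed consonant becomes the onset of a new syllable: /ʒ/ → /ʒi/, /d/ → /di/, /l/ → /lɔ/.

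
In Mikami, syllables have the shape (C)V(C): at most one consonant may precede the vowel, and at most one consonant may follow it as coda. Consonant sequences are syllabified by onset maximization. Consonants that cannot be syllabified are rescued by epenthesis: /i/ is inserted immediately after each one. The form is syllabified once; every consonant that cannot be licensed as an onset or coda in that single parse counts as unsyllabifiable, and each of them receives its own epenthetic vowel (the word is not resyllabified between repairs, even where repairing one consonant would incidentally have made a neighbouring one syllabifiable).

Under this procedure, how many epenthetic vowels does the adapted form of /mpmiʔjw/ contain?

The unsyllabifiable consonants are /m/, /p/, /j/, /w/; each receives one epenthetic vowel.

4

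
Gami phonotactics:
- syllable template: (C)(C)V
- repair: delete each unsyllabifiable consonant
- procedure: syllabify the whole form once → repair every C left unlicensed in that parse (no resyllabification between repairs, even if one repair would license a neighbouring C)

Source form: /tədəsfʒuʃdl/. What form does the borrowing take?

The consonants /s/, /ʃ/, /d/, /l/ cannot be parsed into a legal (C)(C)V syllable (no codas are permitted; onsets may contain at most 2 consonants).
Each unlicensed consonant is deleted: /s/, /ʃ/, /d/, /l/.

tədəfʒu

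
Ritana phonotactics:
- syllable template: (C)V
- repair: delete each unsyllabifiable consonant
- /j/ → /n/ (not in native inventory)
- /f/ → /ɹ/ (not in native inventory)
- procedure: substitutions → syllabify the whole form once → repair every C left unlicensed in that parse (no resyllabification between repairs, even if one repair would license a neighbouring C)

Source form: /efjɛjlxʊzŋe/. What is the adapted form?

Substitution: /f/ → /ɹ/, /j/ → /n/, giving /eɹnɛnlxʊzŋe/.
The consonants /ɹ/, /n/, /l/, /z/ cannot be parsed into a legal (C)V syllable (no codas are permitted; onsets are limited to one consonant).
Each unlicensed consonant is deleted: /ɹ/, /n/, /l/, /z/.

enɛxʊŋe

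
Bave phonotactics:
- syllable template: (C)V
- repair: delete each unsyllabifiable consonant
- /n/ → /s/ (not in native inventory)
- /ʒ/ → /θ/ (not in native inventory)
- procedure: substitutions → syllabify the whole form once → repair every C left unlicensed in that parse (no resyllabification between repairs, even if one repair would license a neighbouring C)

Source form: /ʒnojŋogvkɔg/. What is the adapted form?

soŋokɔ

Substitution: /ʒ/ → /θ/, /n/ → /s/, giving /θsojŋogvkɔg/.
Syllabifying with onset maximization leaves /θ/, /j/, /g/, /v/, /g/ stranded (no codas are permitted; onsets are limited to one consonant).
Deleting the stranded consonants removes /θ/, /j/, /g/, /v/, /g/.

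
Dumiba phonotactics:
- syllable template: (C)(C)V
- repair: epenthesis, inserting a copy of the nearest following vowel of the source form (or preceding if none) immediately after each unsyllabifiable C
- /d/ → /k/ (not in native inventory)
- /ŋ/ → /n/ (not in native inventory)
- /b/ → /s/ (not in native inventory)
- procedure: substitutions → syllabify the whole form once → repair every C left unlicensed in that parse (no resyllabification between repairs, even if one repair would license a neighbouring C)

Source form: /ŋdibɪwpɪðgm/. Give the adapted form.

nkisɪwpɪðɪgɪmɪ

Substitution: /ŋ/ → /n/, /d/ → /k/, /b/ → /s/, giving /nkisɪwpɪðgm/.
Under (C)(C)V, the unsyllabifiable consonants are /ð/, /g/, /m/ (no codas are permitted; onsets may contain at most 2 consonants).
Each unlicensed consonant becomes the onset of a new syllable: /ð/ → /ðɪ/, /g/ → /gɪ/, /m/ → /mɪ/.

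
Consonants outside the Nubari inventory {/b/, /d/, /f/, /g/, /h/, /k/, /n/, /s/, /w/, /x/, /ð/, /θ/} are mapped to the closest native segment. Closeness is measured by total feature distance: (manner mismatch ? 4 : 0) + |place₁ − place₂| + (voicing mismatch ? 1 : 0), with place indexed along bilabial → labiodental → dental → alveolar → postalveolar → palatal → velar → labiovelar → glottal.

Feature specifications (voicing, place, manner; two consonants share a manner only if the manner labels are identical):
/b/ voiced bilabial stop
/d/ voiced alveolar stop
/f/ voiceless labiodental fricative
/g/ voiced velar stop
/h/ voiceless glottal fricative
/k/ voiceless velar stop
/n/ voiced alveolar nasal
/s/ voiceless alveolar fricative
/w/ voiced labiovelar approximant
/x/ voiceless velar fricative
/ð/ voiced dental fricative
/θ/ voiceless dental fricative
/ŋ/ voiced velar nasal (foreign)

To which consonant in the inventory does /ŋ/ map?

n

/n/ is closest: same manner (nasal), place distance 3 (velar→alveolar), same voicing; total 3. Next closest is /g/ at distance 4.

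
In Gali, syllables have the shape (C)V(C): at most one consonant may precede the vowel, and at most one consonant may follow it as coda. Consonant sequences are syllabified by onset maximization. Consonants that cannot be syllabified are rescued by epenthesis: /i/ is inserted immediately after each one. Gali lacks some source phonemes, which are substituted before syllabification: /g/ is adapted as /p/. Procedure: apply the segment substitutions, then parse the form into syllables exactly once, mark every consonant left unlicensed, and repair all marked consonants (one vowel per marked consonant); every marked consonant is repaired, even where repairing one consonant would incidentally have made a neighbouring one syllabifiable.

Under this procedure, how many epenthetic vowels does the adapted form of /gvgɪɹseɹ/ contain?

After substitution the input is /pvpɪɹseɹ/.
The unsyllabifiable consonants are /p/, /v/; each receives one epenthetic vowel.

2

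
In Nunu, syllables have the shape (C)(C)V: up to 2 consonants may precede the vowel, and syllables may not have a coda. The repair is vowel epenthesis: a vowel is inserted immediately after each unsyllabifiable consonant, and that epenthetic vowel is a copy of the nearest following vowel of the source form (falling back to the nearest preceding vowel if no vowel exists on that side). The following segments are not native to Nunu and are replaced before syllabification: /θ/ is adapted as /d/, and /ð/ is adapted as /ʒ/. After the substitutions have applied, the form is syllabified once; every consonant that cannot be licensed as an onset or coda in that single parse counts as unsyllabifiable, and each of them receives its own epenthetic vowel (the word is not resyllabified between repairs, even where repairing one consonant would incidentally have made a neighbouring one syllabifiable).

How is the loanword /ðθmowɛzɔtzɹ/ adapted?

ʒodmowɛzɔtɔzɔɹɔ

Substitution: /ð/ → /ʒ/, /θ/ → /d/, giving /ʒdmowɛzɔtzɹ/.
Under (C)(C)V, the unsyllabifiable consonants are /ʒ/, /t/, /z/, /ɹ/ (no codas are permitted; onsets may contain at most 2 consonants).
Each unlicensed consonant becomes the onset of a new syllable: /ʒ/ → /ʒo/, /t/ → /tɔ/, /z/ → /zɔ/, /ɹ/ → /ɹɔ/.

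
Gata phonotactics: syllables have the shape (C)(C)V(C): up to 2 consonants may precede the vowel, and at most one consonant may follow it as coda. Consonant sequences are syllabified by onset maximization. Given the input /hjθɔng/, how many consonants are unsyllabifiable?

Syllabifying with onset maximization leaves /h/, /g/ stranded (at most one coda consonant is licensed; onsets may contain at most 2 consonants).

2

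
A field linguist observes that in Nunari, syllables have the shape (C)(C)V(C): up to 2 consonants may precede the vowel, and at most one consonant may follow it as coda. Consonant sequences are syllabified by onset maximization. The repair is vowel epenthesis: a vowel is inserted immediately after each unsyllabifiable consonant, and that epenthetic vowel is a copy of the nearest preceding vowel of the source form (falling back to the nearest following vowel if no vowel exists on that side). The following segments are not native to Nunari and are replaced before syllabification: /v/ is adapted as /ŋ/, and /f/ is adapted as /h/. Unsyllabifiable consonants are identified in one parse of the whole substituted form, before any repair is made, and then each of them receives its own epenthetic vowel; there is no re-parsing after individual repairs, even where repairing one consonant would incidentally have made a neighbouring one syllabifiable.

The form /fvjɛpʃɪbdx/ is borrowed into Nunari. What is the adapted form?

Substitution: /f/ → /h/, /v/ → /ŋ/, giving /hŋjɛpʃɪbdx/.
Syllabifying with onset maximization leaves /h/, /d/, /x/ stranded (at most one coda consonant is licensed; onsets may contain at most 2 consonants).
Inserting the epenthetic vowel yields /h/ → /hɛ/, /d/ → /dɪ/, /x/ → /xɪ/.

hɛŋjɛpʃɪbdɪxɪ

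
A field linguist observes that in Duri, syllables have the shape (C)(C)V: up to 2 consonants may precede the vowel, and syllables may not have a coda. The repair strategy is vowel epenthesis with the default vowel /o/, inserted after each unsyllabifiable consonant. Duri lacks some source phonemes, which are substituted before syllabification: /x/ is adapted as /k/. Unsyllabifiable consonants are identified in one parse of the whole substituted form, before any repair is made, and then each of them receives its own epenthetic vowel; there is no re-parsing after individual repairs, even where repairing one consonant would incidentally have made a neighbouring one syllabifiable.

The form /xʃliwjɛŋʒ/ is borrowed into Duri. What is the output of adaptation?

koʃliwjɛŋoʒo

Substitution: /x/ → /k/, giving /kʃliwjɛŋʒ/.
Syllabifying with onset maximization leaves /k/, /ŋ/, /ʒ/ stranded (no codas are permitted; onsets may contain at most 2 consonants).
Inserting the epenthetic vowel yields /k/ → /ko/, /ŋ/ → /ŋo/, /ʒ/ → /ʒo/.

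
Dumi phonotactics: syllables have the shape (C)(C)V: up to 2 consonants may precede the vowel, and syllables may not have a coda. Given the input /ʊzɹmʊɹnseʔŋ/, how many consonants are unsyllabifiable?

4

Syllabifying with onset maximization leaves /z/, /ɹ/, /ʔ/, /ŋ/ stranded (no codas are permitted; onsets may contain at most 2 consonants).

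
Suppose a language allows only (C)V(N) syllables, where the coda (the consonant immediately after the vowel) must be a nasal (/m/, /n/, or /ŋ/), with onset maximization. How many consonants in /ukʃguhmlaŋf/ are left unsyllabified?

5

The consonants /k/, /ʃ/, /h/, /m/, /f/ cannot be parsed into a legal (C)V(N) syllable (only a nasal (/m/, /n/, or /ŋ/) is licensed in coda position; onsets are limited to one consonant).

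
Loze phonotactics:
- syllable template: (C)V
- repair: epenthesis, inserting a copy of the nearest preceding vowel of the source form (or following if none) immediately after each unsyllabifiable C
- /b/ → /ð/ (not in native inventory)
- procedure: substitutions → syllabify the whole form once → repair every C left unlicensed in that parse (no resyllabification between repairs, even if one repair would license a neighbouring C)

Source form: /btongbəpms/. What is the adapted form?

ðotonogoðəpəməsə

Substitution: /b/ → /ð/, giving /ðtongðəpms/.
The consonants /ð/, /n/, /g/, /p/, /m/, /s/ cannot be parsed into a legal (C)V syllable (no codas are permitted; onsets are limited to one consonant).
Inserting the epenthetic vowel yields /ð/ → /ðo/, /n/ → /no/, /g/ → /go/, /p/ → /pə/, /m/ → /mə/, /s/ → /sə/.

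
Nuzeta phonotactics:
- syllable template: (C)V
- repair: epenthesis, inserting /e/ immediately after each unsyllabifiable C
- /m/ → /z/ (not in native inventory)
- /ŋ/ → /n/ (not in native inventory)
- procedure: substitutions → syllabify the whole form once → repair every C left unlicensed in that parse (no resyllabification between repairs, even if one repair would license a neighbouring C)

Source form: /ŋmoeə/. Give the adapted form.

nezoeə

Substitution: /ŋ/ → /n/, /m/ → /z/, giving /nzoeə/.
The consonants /n/ cannot be parsed into a legal (C)V syllable (no codas are permitted; onsets are limited to one consonant).
Inserting the epenthetic vowel yields /n/ → /ne/.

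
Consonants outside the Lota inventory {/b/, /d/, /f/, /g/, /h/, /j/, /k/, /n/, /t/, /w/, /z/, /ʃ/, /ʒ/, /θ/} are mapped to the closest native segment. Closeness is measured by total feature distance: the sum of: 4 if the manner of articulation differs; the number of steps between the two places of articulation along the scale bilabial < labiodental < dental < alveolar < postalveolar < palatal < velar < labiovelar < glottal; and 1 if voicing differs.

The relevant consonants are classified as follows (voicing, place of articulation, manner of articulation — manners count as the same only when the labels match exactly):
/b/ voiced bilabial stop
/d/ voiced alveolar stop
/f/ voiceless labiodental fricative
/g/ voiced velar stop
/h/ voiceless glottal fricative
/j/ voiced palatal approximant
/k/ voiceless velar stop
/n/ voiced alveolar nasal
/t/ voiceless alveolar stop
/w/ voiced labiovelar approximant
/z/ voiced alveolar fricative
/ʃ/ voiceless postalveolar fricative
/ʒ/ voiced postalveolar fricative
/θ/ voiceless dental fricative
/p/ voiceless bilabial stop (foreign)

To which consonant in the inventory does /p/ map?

/b/ is closest: same manner (stop), place distance 0 (bilabial→bilabial), voicing differs (+1); total 1. Next closest is /t/ at distance 3.

b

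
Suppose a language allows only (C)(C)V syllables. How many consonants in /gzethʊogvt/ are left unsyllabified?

3

Syllabifying with onset maximization leaves /g/, /v/, /t/ stranded (no codas are permitted; onsets may contain at most 2 consonants).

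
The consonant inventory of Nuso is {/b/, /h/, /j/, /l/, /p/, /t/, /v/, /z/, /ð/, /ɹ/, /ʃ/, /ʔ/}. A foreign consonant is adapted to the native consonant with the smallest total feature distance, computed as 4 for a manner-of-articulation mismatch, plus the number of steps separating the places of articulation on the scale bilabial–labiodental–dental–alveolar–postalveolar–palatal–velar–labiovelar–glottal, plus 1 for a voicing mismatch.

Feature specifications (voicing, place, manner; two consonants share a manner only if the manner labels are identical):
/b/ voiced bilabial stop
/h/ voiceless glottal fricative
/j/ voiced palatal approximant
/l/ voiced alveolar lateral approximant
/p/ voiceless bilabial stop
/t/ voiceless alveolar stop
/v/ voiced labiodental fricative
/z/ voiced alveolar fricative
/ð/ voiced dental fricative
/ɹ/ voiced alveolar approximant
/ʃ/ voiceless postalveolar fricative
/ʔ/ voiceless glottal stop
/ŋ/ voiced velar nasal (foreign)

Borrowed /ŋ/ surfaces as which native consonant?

j

/j/ is closest: manner differs (nasal→approximant, +4), place distance 1 (velar→palatal), same voicing; total 5. Next closest is /h/ at distance 7.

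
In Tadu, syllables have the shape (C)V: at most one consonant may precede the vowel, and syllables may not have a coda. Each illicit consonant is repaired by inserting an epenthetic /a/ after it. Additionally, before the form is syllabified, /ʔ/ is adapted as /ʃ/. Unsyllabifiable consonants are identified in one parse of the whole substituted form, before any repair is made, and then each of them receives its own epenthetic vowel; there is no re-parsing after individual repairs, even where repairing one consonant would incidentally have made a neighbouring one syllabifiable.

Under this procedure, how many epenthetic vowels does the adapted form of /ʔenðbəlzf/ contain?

5

After substitution the input is /ʃenðbəlzf/.
The unsyllabifiable consonants are /n/, /ð/, /l/, /z/, /f/; each receives one epenthetic vowel.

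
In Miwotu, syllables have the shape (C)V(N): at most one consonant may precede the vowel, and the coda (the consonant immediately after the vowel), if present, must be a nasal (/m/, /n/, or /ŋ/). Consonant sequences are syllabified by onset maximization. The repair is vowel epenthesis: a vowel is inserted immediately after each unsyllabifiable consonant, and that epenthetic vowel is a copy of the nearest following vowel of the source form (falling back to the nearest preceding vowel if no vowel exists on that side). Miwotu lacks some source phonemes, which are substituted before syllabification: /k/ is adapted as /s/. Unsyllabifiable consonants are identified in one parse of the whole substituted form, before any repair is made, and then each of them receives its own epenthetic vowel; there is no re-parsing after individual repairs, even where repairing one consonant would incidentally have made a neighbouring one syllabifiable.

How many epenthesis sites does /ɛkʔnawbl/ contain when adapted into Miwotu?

After substitution the input is /ɛsʔnawbl/.
The unsyllabifiable consonants are /s/, /ʔ/, /w/, /b/, /l/; each receives one epenthetic vowel.

5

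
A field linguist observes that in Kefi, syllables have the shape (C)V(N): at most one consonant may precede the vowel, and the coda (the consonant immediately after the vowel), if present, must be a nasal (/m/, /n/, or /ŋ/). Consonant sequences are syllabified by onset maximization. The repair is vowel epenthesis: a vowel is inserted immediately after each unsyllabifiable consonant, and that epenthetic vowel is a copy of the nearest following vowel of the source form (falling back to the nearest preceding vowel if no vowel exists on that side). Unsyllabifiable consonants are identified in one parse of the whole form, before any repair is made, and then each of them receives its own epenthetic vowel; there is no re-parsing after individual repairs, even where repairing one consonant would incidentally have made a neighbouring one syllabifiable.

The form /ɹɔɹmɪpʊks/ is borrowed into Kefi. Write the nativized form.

Syllabifying with onset maximization leaves /ɹ/, /k/, /s/ stranded (only a nasal (/m/, /n/, or /ŋ/) is licensed in coda position; onsets are limited to one consonant).
Epenthesis after each stranded consonant: /ɹ/ → /ɹɪ/, /k/ → /kʊ/, /s/ → /sʊ/.

ɹɔɹɪmɪpʊkʊsʊ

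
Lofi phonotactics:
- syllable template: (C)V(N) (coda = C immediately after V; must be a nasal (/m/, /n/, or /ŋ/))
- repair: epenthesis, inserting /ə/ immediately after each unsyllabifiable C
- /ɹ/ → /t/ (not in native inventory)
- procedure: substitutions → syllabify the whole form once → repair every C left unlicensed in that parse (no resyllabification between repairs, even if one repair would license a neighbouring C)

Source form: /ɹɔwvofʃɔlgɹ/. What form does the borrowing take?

Substitution: /ɹ/ → /t/, giving /tɔwvofʃɔlgt/.
Under (C)V(N), the unsyllabifiable consonants are /w/, /f/, /l/, /g/, /t/ (only a nasal (/m/, /n/, or /ŋ/) is licensed in coda position; onsets are limited to one consonant).
Epenthesis after each stranded consonant: /w/ → /wə/, /f/ → /fə/, /l/ → /lə/, /g/ → /gə/, /t/ → /tə/.

tɔwəvofəʃɔləgətə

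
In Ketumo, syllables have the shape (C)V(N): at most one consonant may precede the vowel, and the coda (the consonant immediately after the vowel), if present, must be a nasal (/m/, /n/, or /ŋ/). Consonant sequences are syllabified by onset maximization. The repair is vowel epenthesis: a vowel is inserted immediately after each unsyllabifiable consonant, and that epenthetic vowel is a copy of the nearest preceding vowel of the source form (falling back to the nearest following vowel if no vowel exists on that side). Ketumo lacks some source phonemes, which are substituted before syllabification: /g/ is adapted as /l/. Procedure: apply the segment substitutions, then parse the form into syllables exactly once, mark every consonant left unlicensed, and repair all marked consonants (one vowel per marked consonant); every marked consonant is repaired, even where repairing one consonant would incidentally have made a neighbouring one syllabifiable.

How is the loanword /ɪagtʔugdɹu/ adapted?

Substitution: /g/ → /l/, giving /ɪaltʔuldɹu/.
Under (C)V(N), the unsyllabifiable consonants are /l/, /t/, /l/, /d/ (only a nasal (/m/, /n/, or /ŋ/) is licensed in coda position; onsets are limited to one consonant).
Epenthesis after each stranded consonant: /l/ → /la/, /t/ → /ta/, /l/ → /lu/, /d/ → /du/.

ɪalataʔuluduɹu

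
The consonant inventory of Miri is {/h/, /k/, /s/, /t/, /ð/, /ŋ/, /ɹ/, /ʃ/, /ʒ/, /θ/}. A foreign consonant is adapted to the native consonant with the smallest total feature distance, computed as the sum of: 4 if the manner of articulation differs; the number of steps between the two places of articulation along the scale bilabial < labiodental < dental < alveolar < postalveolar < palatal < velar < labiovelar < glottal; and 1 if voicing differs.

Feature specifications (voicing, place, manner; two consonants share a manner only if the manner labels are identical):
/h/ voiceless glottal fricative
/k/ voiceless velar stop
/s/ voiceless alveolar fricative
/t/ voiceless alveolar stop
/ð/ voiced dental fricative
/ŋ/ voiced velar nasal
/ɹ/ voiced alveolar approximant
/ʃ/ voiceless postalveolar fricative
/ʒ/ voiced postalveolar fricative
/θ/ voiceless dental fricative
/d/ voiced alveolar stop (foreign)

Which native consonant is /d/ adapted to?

t

/t/ is closest: same manner (stop), place distance 0 (alveolar→alveolar), voicing differs (+1); total 1. Next closest is /k/ at distance 4.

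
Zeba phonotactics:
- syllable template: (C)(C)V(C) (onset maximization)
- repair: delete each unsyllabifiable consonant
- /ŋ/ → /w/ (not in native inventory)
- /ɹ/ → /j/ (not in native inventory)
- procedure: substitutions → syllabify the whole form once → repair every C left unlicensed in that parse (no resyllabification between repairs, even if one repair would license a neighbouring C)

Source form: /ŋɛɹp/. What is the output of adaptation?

wɛj

Substitution: /ŋ/ → /w/, /ɹ/ → /j/, giving /wɛjp/.
Syllabifying with onset maximization leaves /p/ stranded (at most one coda consonant is licensed; onsets may contain at most 2 consonants).
Deletion applies to /p/.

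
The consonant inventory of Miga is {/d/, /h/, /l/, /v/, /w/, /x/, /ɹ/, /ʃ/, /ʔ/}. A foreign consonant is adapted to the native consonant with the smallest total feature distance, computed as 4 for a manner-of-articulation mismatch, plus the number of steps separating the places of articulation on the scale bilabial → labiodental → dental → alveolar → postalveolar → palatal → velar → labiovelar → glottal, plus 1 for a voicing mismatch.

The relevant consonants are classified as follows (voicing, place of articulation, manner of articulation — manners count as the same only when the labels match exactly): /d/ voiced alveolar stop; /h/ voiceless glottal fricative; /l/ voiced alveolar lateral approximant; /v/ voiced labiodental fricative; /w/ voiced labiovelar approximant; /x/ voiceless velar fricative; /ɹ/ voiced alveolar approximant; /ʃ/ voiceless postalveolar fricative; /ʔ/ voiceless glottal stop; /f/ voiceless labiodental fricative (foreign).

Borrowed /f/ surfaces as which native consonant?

/v/ is closest: same manner (fricative), place distance 0 (labiodental→labiodental), voicing differs (+1); total 1. Next closest is /ʃ/ at distance 3.

v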